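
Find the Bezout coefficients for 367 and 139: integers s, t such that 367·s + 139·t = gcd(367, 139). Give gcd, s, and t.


Euclidean algorithm on (367, 139) — divide until remainder is 0:
  367 = 2 · 139 + 89
  139 = 1 · 89 + 50
  89 = 1 · 50 + 39
  50 = 1 · 39 + 11
  39 = 3 · 11 + 6
  11 = 1 · 6 + 5
  6 = 1 · 5 + 1
  5 = 5 · 1 + 0
gcd(367, 139) = 1.
Track Bezout coefficients alongside the remainders: start with r₀ = 367 = a·1 + b·0 (s = 1, t = 0) and r₁ = 139 = a·0 + b·1 (s = 0, t = 1); each new remainder r_{k+1} = r_{k-1} − q_k·r_k inherits s_{k+1} = s_{k-1} − q_k·s_k, t_{k+1} = t_{k-1} − q_k·t_k, so r_k = a·s_k + b·t_k at every step:
  q = 2: r = 89, s = 1 − 2·0 = 1, t = 0 − 2·1 = -2  (check: 367·1 + 139·(-2) = 89)
  q = 1: r = 50, s = 0 − 1·1 = -1, t = 1 − 1·(-2) = 3  (check: 367·(-1) + 139·3 = 50)
  q = 1: r = 39, s = 1 − 1·(-1) = 2, t = -2 − 1·3 = -5  (check: 367·2 + 139·(-5) = 39)
  q = 1: r = 11, s = -1 − 1·2 = -3, t = 3 − 1·(-5) = 8  (check: 367·(-3) + 139·8 = 11)
  q = 3: r = 6, s = 2 − 3·(-3) = 11, t = -5 − 3·8 = -29  (check: 367·11 + 139·(-29) = 6)
  q = 1: r = 5, s = -3 − 1·11 = -14, t = 8 − 1·(-29) = 37  (check: 367·(-14) + 139·37 = 5)
  q = 1: r = 1, s = 11 − 1·(-14) = 25, t = -29 − 1·37 = -66  (check: 367·25 + 139·(-66) = 1)
The row with r = 1 (the gcd) gives the Bezout coefficients s = 25, t = -66.
Result: 367 · (25) + 139 · (-66) = 1.

gcd(367, 139) = 1; s = 25, t = -66 (check: 367·25 + 139·(-66) = 1).


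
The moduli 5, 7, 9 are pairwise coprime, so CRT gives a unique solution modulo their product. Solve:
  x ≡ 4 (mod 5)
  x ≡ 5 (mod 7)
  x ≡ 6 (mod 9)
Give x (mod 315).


Moduli 5, 7, 9 are pairwise coprime; by CRT there is a unique solution modulo M = 5 · 7 · 9 = 315.
Solve pairwise, accumulating the modulus:
  Start with x ≡ 4 (mod 5).
  Combine with x ≡ 5 (mod 7): since gcd(5, 7) = 1, we get a unique residue mod 35.
    Write x = 4 + 5·t and substitute into x ≡ 5 (mod 7): 5·t ≡ 5 − 4 = 1 (mod 7).
    The inverse of 5 mod 7 is 3 (since 5·3 = 15 = 2·7 + 1), so t ≡ 3·1 = 3 ≡ 3 (mod 7).
    Then x = 4 + 5·3 = 19, valid modulo lcm(5, 7) = 35: x ≡ 19 (mod 35).
  Combine with x ≡ 6 (mod 9): since gcd(35, 9) = 1, we get a unique residue mod 315.
    Write x = 19 + 35·t and substitute into x ≡ 6 (mod 9): 35·t ≡ 6 − 19 = -13 (mod 9).
    Reduce coefficients mod 9: 8·t ≡ 5 (mod 9).
    The inverse of 8 mod 9 is 8 (since 8·8 = 64 = 7·9 + 1), so t ≡ 8·5 = 40 ≡ 4 (mod 9).
    Then x = 19 + 35·4 = 159, valid modulo lcm(35, 9) = 315: x ≡ 159 (mod 315).
Verify: 159 mod 5 = 4 ✓, 159 mod 7 = 5 ✓, 159 mod 9 = 6 ✓.

x ≡ 159 (mod 315).


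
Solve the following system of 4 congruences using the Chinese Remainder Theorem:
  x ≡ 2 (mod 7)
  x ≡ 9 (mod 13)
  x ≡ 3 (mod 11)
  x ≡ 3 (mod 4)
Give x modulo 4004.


Product of moduli M = 7 · 13 · 11 · 4 = 4004.
Merge one congruence at a time:
  Start: x ≡ 2 (mod 7).
  Combine with x ≡ 9 (mod 13); new modulus lcm = 91.
    Write x = 2 + 7·t and substitute into x ≡ 9 (mod 13): 7·t ≡ 9 − 2 = 7 (mod 13).
    The inverse of 7 mod 13 is 2 (since 7·2 = 14 = 1·13 + 1), so t ≡ 2·7 = 14 ≡ 1 (mod 13).
    Then x = 2 + 7·1 = 9, valid modulo lcm(7, 13) = 91: x ≡ 9 (mod 91).
  Combine with x ≡ 3 (mod 11); new modulus lcm = 1001.
    Write x = 9 + 91·t and substitute into x ≡ 3 (mod 11): 91·t ≡ 3 − 9 = -6 (mod 11).
    Reduce coefficients mod 11: 3·t ≡ 5 (mod 11).
    The inverse of 3 mod 11 is 4 (since 3·4 = 12 = 1·11 + 1), so t ≡ 4·5 = 20 ≡ 9 (mod 11).
    Then x = 9 + 91·9 = 828, valid modulo lcm(91, 11) = 1001: x ≡ 828 (mod 1001).
  Combine with x ≡ 3 (mod 4); new modulus lcm = 4004.
    Write x = 828 + 1001·t and substitute into x ≡ 3 (mod 4): 1001·t ≡ 3 − 828 = -825 (mod 4).
    Reduce coefficients mod 4: 1·t ≡ 3 (mod 4).
    So t ≡ 3 (mod 4).
    Then x = 828 + 1001·3 = 3831, valid modulo lcm(1001, 4) = 4004: x ≡ 3831 (mod 4004).
Verify against each original: 3831 mod 7 = 2, 3831 mod 13 = 9, 3831 mod 11 = 3, 3831 mod 4 = 3.

x ≡ 3831 (mod 4004).


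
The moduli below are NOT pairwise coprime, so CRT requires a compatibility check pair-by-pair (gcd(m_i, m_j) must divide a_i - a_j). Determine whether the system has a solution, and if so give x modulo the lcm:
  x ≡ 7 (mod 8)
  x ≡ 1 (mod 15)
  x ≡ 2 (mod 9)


Moduli 8, 15, 9 are not pairwise coprime, so CRT works modulo lcm(m_i) when all pairwise compatibility conditions hold.
Pairwise compatibility: gcd(m_i, m_j) must divide a_i - a_j for every pair.
Merge one congruence at a time:
  Start: x ≡ 7 (mod 8).
  Combine with x ≡ 1 (mod 15): gcd(8, 15) = 1; 1 - 7 = -6, which IS divisible by 1, so compatible.
    Write x = 7 + 8·t and substitute into x ≡ 1 (mod 15): 8·t ≡ 1 − 7 = -6 (mod 15).
    Reduce coefficients mod 15: 8·t ≡ 9 (mod 15).
    The inverse of 8 mod 15 is 2 (since 8·2 = 16 = 1·15 + 1), so t ≡ 2·9 = 18 ≡ 3 (mod 15).
    Then x = 7 + 8·3 = 31, valid modulo lcm(8, 15) = 120: x ≡ 31 (mod 120).
  Combine with x ≡ 2 (mod 9): gcd(120, 9) = 3, and 2 - 31 = -29 is NOT divisible by 3.
    ⇒ system is inconsistent (no integer solution).

No solution (the system is inconsistent).


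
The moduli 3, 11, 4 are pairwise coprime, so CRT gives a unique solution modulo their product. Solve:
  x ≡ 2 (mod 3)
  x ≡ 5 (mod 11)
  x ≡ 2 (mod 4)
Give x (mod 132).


Moduli 3, 11, 4 are pairwise coprime; by CRT there is a unique solution modulo M = 3 · 11 · 4 = 132.
Solve pairwise, accumulating the modulus:
  Start with x ≡ 2 (mod 3).
  Combine with x ≡ 5 (mod 11): since gcd(3, 11) = 1, we get a unique residue mod 33.
    Write x = 2 + 3·t and substitute into x ≡ 5 (mod 11): 3·t ≡ 5 − 2 = 3 (mod 11).
    The inverse of 3 mod 11 is 4 (since 3·4 = 12 = 1·11 + 1), so t ≡ 4·3 = 12 ≡ 1 (mod 11).
    Then x = 2 + 3·1 = 5, valid modulo lcm(3, 11) = 33: x ≡ 5 (mod 33).
  Combine with x ≡ 2 (mod 4): since gcd(33, 4) = 1, we get a unique residue mod 132.
    Write x = 5 + 33·t and substitute into x ≡ 2 (mod 4): 33·t ≡ 2 − 5 = -3 (mod 4).
    Reduce coefficients mod 4: 1·t ≡ 1 (mod 4).
    So t ≡ 1 (mod 4).
    Then x = 5 + 33·1 = 38, valid modulo lcm(33, 4) = 132: x ≡ 38 (mod 132).
Verify: 38 mod 3 = 2 ✓, 38 mod 11 = 5 ✓, 38 mod 4 = 2 ✓.

x ≡ 38 (mod 132).


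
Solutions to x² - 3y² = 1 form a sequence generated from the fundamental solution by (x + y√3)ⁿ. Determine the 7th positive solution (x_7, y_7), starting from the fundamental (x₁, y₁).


Step 1: Find the fundamental solution (x₁, y₁) of x² - 3y² = 1.
  Expand √3 as a continued fraction. a₀ = ⌊√3⌋ = 1; iterate m_{k+1} = d_k·a_k − m_k, d_{k+1} = (3 − m_{k+1}²)/d_k, a_{k+1} = ⌊(a₀ + m_{k+1})/d_{k+1}⌋ (starting m₀ = 0, d₀ = 1), with convergents p_k = a_k·p_{k-1} + p_{k-2}, q_k = a_k·q_{k-1} + q_{k-2} (p₋₁ = 1, q₋₁ = 0):
  k = 0: a₀ = 1; p₀/q₀ = 1/1; p₀² − 3·q₀² = 1 − 3 = -2.
  k = 1: m = 1, d = 2, a = ⌊(1 + 1)/2⌋ = 1; p/q = (1·1 + 1)/(1·1 + 0) = 2/1; p² − 3·q² = 4 − 3 = 1.
  The first convergent with p² − 3·q² = 1 gives the fundamental solution (x₁, y₁) = (2, 1).
Step 2: Apply the recurrence (x_{n+1}, y_{n+1}) = (x₁x_n + 3y₁y_n, x₁y_n + y₁x_n) repeatedly.
  From (x_1, y_1) = (2, 1): x_2 = 2·2 + 3·1·1 = 7; y_2 = 2·1 + 1·2 = 4.
  From (x_2, y_2) = (7, 4): x_3 = 2·7 + 3·1·4 = 26; y_3 = 2·4 + 1·7 = 15.
  From (x_3, y_3) = (26, 15): x_4 = 2·26 + 3·1·15 = 97; y_4 = 2·15 + 1·26 = 56.
  From (x_4, y_4) = (97, 56): x_5 = 2·97 + 3·1·56 = 362; y_5 = 2·56 + 1·97 = 209.
  From (x_5, y_5) = (362, 209): x_6 = 2·362 + 3·1·209 = 1351; y_6 = 2·209 + 1·362 = 780.
  From (x_6, y_6) = (1351, 780): x_7 = 2·1351 + 3·1·780 = 5042; y_7 = 2·780 + 1·1351 = 2911.
Step 3: Verify x_7² - 3·y_7² = 25421764 - 25421763 = 1 (should be 1). ✓

(x_1, y_1) = (2, 1); (x_7, y_7) = (5042, 2911).


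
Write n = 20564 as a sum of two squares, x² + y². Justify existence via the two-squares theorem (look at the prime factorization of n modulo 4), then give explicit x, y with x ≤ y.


Step 1: Factor n = 20564 = 2^2 · 53 · 97.
Step 2: Check the mod-4 condition on each prime factor: 2 = 2 (special); 53 ≡ 1 (mod 4), exponent 1; 97 ≡ 1 (mod 4), exponent 1.
All primes ≡ 3 (mod 4) appear to even exponent (or don't appear), so by the two-squares theorem n IS expressible as a sum of two squares.
Step 3: Build a representation. Group n = k² · m with k = 2 and m = 53 · 97 = 5141 (a product of primes ≡ 1 (mod 4)); a representation of m scales to one of n via (k·x)² + (k·y)² = k²(x² + y²). Each prime p ≡ 1 (mod 4) is itself a sum of two squares; find a² by testing p − a² for a perfect square:
  53: 53 − 1² = 52, 53 − 2² = 49 = 7² ⇒ 53 = 2² + 7².
  97: 97 − 1² = 96, 97 − 2² = 93, 97 − 3² = 88, 97 − 4² = 81 = 9² ⇒ 97 = 4² + 9².
  Combine using the Brahmagupta–Fibonacci identity (a² + b²)(c² + d²) = (ac − bd)² + (ad + bc)² = (ac + bd)² + (ad − bc)²:
  53 · 97 = 5141: from (2² + 7²)(4² + 9²), take (2·4 − 7·9, 2·9 + 7·4) = (8 − 63, 18 + 28) = (-55, 46); dropping signs (only squares matter) gives (55, 46); check 55² + 46² = 3025 + 2116 = 5141 ✓.
  Scale by k = 2: (2·55, 2·46) = (110, 92).
Step 4: Order so x ≤ y and verify: 92² + 110² = 8464 + 12100 = 20564 = n. ✓

n = 20564 = 92² + 110² (one valid representation with x ≤ y).


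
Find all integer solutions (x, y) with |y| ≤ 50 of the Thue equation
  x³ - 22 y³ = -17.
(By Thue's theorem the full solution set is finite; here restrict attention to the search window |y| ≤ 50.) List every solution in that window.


The equation is x³ - 22y³ = -17. For fixed y, x³ = 22·y³ − 17, so a solution requires the RHS to be a perfect cube.
Strategy: iterate y from -50 to 50, compute RHS = 22·y³ − 17, and check whether it is a (positive or negative) perfect cube.
Check small values of y:
  y = 0: RHS = -17 is not a perfect cube.
  y = 1: RHS = 5 is not a perfect cube.
  y = -1: RHS = -39 is not a perfect cube.
  y = 2: RHS = 159 is not a perfect cube.
  y = -2: RHS = -193 is not a perfect cube.
  y = 3: RHS = 577 is not a perfect cube.
  y = -3: RHS = -611 is not a perfect cube.
Continuing the search up to |y| = 50 finds no solutions either.
No (x, y) in the scanned range satisfies the equation.

No integer solutions with |y| ≤ 50.


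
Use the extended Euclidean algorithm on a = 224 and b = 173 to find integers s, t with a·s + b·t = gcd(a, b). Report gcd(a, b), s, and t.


Euclidean algorithm on (224, 173) — divide until remainder is 0:
  224 = 1 · 173 + 51
  173 = 3 · 51 + 20
  51 = 2 · 20 + 11
  20 = 1 · 11 + 9
  11 = 1 · 9 + 2
  9 = 4 · 2 + 1
  2 = 2 · 1 + 0
gcd(224, 173) = 1.
Track Bezout coefficients alongside the remainders: start with r₀ = 224 = a·1 + b·0 (s = 1, t = 0) and r₁ = 173 = a·0 + b·1 (s = 0, t = 1); each new remainder r_{k+1} = r_{k-1} − q_k·r_k inherits s_{k+1} = s_{k-1} − q_k·s_k, t_{k+1} = t_{k-1} − q_k·t_k, so r_k = a·s_k + b·t_k at every step:
  q = 1: r = 51, s = 1 − 1·0 = 1, t = 0 − 1·1 = -1  (check: 224·1 + 173·(-1) = 51)
  q = 3: r = 20, s = 0 − 3·1 = -3, t = 1 − 3·(-1) = 4  (check: 224·(-3) + 173·4 = 20)
  q = 2: r = 11, s = 1 − 2·(-3) = 7, t = -1 − 2·4 = -9  (check: 224·7 + 173·(-9) = 11)
  q = 1: r = 9, s = -3 − 1·7 = -10, t = 4 − 1·(-9) = 13  (check: 224·(-10) + 173·13 = 9)
  q = 1: r = 2, s = 7 − 1·(-10) = 17, t = -9 − 1·13 = -22  (check: 224·17 + 173·(-22) = 2)
  q = 4: r = 1, s = -10 − 4·17 = -78, t = 13 − 4·(-22) = 101  (check: 224·(-78) + 173·101 = 1)
The row with r = 1 (the gcd) gives the Bezout coefficients s = -78, t = 101.
Result: 224 · (-78) + 173 · (101) = 1.

gcd(224, 173) = 1; s = -78, t = 101 (check: 224·(-78) + 173·101 = 1).


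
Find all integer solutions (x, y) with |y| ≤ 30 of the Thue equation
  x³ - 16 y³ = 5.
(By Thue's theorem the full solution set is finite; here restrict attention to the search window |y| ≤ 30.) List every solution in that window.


The equation is x³ - 16y³ = 5. For fixed y, x³ = 16·y³ + 5, so a solution requires the RHS to be a perfect cube.
Strategy: iterate y from -30 to 30, compute RHS = 16·y³ + 5, and check whether it is a (positive or negative) perfect cube.
Check small values of y:
  y = 0: RHS = 5 is not a perfect cube.
  y = 1: RHS = 21 is not a perfect cube.
  y = -1: RHS = -11 is not a perfect cube.
  y = 2: RHS = 133 is not a perfect cube.
  y = -2: RHS = -123 is not a perfect cube.
  y = 3: RHS = 437 is not a perfect cube.
  y = -3: RHS = -427 is not a perfect cube.
Continuing the search up to |y| = 30 finds no solutions either.
No (x, y) in the scanned range satisfies the equation.

No integer solutions with |y| ≤ 30.


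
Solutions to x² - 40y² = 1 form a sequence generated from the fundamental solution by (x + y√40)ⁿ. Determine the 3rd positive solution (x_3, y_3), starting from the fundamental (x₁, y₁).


Step 1: Find the fundamental solution (x₁, y₁) of x² - 40y² = 1.
  Expand √40 as a continued fraction. a₀ = ⌊√40⌋ = 6; iterate m_{k+1} = d_k·a_k − m_k, d_{k+1} = (40 − m_{k+1}²)/d_k, a_{k+1} = ⌊(a₀ + m_{k+1})/d_{k+1}⌋ (starting m₀ = 0, d₀ = 1), with convergents p_k = a_k·p_{k-1} + p_{k-2}, q_k = a_k·q_{k-1} + q_{k-2} (p₋₁ = 1, q₋₁ = 0):
  k = 0: a₀ = 6; p₀/q₀ = 6/1; p₀² − 40·q₀² = 36 − 40 = -4.
  k = 1: m = 6, d = 4, a = ⌊(6 + 6)/4⌋ = 3; p/q = (3·6 + 1)/(3·1 + 0) = 19/3; p² − 40·q² = 361 − 360 = 1.
  The first convergent with p² − 40·q² = 1 gives the fundamental solution (x₁, y₁) = (19, 3).
Step 2: Apply the recurrence (x_{n+1}, y_{n+1}) = (x₁x_n + 40y₁y_n, x₁y_n + y₁x_n) repeatedly.
  From (x_1, y_1) = (19, 3): x_2 = 19·19 + 40·3·3 = 721; y_2 = 19·3 + 3·19 = 114.
  From (x_2, y_2) = (721, 114): x_3 = 19·721 + 40·3·114 = 27379; y_3 = 19·114 + 3·721 = 4329.
Step 3: Verify x_3² - 40·y_3² = 749609641 - 749609640 = 1 (should be 1). ✓

(x_1, y_1) = (19, 3); (x_3, y_3) = (27379, 4329).


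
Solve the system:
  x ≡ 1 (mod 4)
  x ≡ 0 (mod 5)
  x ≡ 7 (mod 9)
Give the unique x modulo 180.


Moduli 4, 5, 9 are pairwise coprime; by CRT there is a unique solution modulo M = 4 · 5 · 9 = 180.
Solve pairwise, accumulating the modulus:
  Start with x ≡ 1 (mod 4).
  Combine with x ≡ 0 (mod 5): since gcd(4, 5) = 1, we get a unique residue mod 20.
    Write x = 1 + 4·t and substitute into x ≡ 0 (mod 5): 4·t ≡ 0 − 1 = -1 (mod 5).
    Reduce coefficients mod 5: 4·t ≡ 4 (mod 5).
    The inverse of 4 mod 5 is 4 (since 4·4 = 16 = 3·5 + 1), so t ≡ 4·4 = 16 ≡ 1 (mod 5).
    Then x = 1 + 4·1 = 5, valid modulo lcm(4, 5) = 20: x ≡ 5 (mod 20).
  Combine with x ≡ 7 (mod 9): since gcd(20, 9) = 1, we get a unique residue mod 180.
    Write x = 5 + 20·t and substitute into x ≡ 7 (mod 9): 20·t ≡ 7 − 5 = 2 (mod 9).
    Reduce coefficients mod 9: 2·t ≡ 2 (mod 9).
    The inverse of 2 mod 9 is 5 (since 2·5 = 10 = 1·9 + 1), so t ≡ 5·2 = 10 ≡ 1 (mod 9).
    Then x = 5 + 20·1 = 25, valid modulo lcm(20, 9) = 180: x ≡ 25 (mod 180).
Verify: 25 mod 4 = 1 ✓, 25 mod 5 = 0 ✓, 25 mod 9 = 7 ✓.

x ≡ 25 (mod 180).


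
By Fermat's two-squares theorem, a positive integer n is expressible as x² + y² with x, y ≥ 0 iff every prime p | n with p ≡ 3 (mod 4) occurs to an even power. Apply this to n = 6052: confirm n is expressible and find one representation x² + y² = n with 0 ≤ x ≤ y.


Step 1: Factor n = 6052 = 2^2 · 17 · 89.
Step 2: Check the mod-4 condition on each prime factor: 2 = 2 (special); 17 ≡ 1 (mod 4), exponent 1; 89 ≡ 1 (mod 4), exponent 1.
All primes ≡ 3 (mod 4) appear to even exponent (or don't appear), so by the two-squares theorem n IS expressible as a sum of two squares.
Step 3: Build a representation. Group n = k² · m with k = 2 and m = 17 · 89 = 1513 (a product of primes ≡ 1 (mod 4)); a representation of m scales to one of n via (k·x)² + (k·y)² = k²(x² + y²). Each prime p ≡ 1 (mod 4) is itself a sum of two squares; find a² by testing p − a² for a perfect square:
  17: 17 − 1² = 16 = 4² ⇒ 17 = 1² + 4².
  89: 89 − 1² = 88, 89 − 2² = 85, 89 − 3² = 80, 89 − 4² = 73, 89 − 5² = 64 = 8² ⇒ 89 = 5² + 8².
  Combine using the Brahmagupta–Fibonacci identity (a² + b²)(c² + d²) = (ac − bd)² + (ad + bc)² = (ac + bd)² + (ad − bc)²:
  17 · 89 = 1513: from (1² + 4²)(5² + 8²), take (1·5 − 4·8, 1·8 + 4·5) = (5 − 32, 8 + 20) = (-27, 28); dropping signs (only squares matter) gives (27, 28); check 27² + 28² = 729 + 784 = 1513 ✓.
  Scale by k = 2: (2·27, 2·28) = (54, 56).
Step 4: Order so x ≤ y and verify: 54² + 56² = 2916 + 3136 = 6052 = n. ✓

n = 6052 = 54² + 56² (one valid representation with x ≤ y).


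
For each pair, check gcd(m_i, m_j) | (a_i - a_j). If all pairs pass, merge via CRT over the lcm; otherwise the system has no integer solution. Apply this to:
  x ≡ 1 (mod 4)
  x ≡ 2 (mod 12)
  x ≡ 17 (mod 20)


Moduli 4, 12, 20 are not pairwise coprime, so CRT works modulo lcm(m_i) when all pairwise compatibility conditions hold.
Pairwise compatibility: gcd(m_i, m_j) must divide a_i - a_j for every pair.
Merge one congruence at a time:
  Start: x ≡ 1 (mod 4).
  Combine with x ≡ 2 (mod 12): gcd(4, 12) = 4, and 2 - 1 = 1 is NOT divisible by 4.
    ⇒ system is inconsistent (no integer solution).

No solution (the system is inconsistent).


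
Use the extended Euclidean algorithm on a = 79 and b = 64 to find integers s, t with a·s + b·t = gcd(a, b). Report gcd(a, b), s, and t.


Euclidean algorithm on (79, 64) — divide until remainder is 0:
  79 = 1 · 64 + 15
  64 = 4 · 15 + 4
  15 = 3 · 4 + 3
  4 = 1 · 3 + 1
  3 = 3 · 1 + 0
gcd(79, 64) = 1.
Track Bezout coefficients alongside the remainders: start with r₀ = 79 = a·1 + b·0 (s = 1, t = 0) and r₁ = 64 = a·0 + b·1 (s = 0, t = 1); each new remainder r_{k+1} = r_{k-1} − q_k·r_k inherits s_{k+1} = s_{k-1} − q_k·s_k, t_{k+1} = t_{k-1} − q_k·t_k, so r_k = a·s_k + b·t_k at every step:
  q = 1: r = 15, s = 1 − 1·0 = 1, t = 0 − 1·1 = -1  (check: 79·1 + 64·(-1) = 15)
  q = 4: r = 4, s = 0 − 4·1 = -4, t = 1 − 4·(-1) = 5  (check: 79·(-4) + 64·5 = 4)
  q = 3: r = 3, s = 1 − 3·(-4) = 13, t = -1 − 3·5 = -16  (check: 79·13 + 64·(-16) = 3)
  q = 1: r = 1, s = -4 − 1·13 = -17, t = 5 − 1·(-16) = 21  (check: 79·(-17) + 64·21 = 1)
The row with r = 1 (the gcd) gives the Bezout coefficients s = -17, t = 21.
Result: 79 · (-17) + 64 · (21) = 1.

gcd(79, 64) = 1; s = -17, t = 21 (check: 79·(-17) + 64·21 = 1).


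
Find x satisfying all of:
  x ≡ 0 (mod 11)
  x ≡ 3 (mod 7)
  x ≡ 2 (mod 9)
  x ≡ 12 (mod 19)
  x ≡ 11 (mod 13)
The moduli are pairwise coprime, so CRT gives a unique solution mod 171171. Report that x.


Product of moduli M = 11 · 7 · 9 · 19 · 13 = 171171.
Merge one congruence at a time:
  Start: x ≡ 0 (mod 11).
  Combine with x ≡ 3 (mod 7); new modulus lcm = 77.
    Write x = 0 + 11·t and substitute into x ≡ 3 (mod 7): 11·t ≡ 3 − 0 = 3 (mod 7).
    Reduce coefficients mod 7: 4·t ≡ 3 (mod 7).
    The inverse of 4 mod 7 is 2 (since 4·2 = 8 = 1·7 + 1), so t ≡ 2·3 = 6 ≡ 6 (mod 7).
    Then x = 0 + 11·6 = 66, valid modulo lcm(11, 7) = 77: x ≡ 66 (mod 77).
  Combine with x ≡ 2 (mod 9); new modulus lcm = 693.
    Write x = 66 + 77·t and substitute into x ≡ 2 (mod 9): 77·t ≡ 2 − 66 = -64 (mod 9).
    Reduce coefficients mod 9: 5·t ≡ 8 (mod 9).
    The inverse of 5 mod 9 is 2 (since 5·2 = 10 = 1·9 + 1), so t ≡ 2·8 = 16 ≡ 7 (mod 9).
    Then x = 66 + 77·7 = 605, valid modulo lcm(77, 9) = 693: x ≡ 605 (mod 693).
  Combine with x ≡ 12 (mod 19); new modulus lcm = 13167.
    Write x = 605 + 693·t and substitute into x ≡ 12 (mod 19): 693·t ≡ 12 − 605 = -593 (mod 19).
    Reduce coefficients mod 19: 9·t ≡ 15 (mod 19).
    The inverse of 9 mod 19 is 17 (since 9·17 = 153 = 8·19 + 1), so t ≡ 17·15 = 255 ≡ 8 (mod 19).
    Then x = 605 + 693·8 = 6149, valid modulo lcm(693, 19) = 13167: x ≡ 6149 (mod 13167).
  Combine with x ≡ 11 (mod 13); new modulus lcm = 171171.
    Write x = 6149 + 13167·t and substitute into x ≡ 11 (mod 13): 13167·t ≡ 11 − 6149 = -6138 (mod 13).
    Reduce coefficients mod 13: 11·t ≡ 11 (mod 13).
    The inverse of 11 mod 13 is 6 (since 11·6 = 66 = 5·13 + 1), so t ≡ 6·11 = 66 ≡ 1 (mod 13).
    Then x = 6149 + 13167·1 = 19316, valid modulo lcm(13167, 13) = 171171: x ≡ 19316 (mod 171171).
Verify against each original: 19316 mod 11 = 0, 19316 mod 7 = 3, 19316 mod 9 = 2, 19316 mod 19 = 12, 19316 mod 13 = 11.

x ≡ 19316 (mod 171171).


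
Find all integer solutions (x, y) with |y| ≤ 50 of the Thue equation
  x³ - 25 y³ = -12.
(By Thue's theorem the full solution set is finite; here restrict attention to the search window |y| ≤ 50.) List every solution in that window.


The equation is x³ - 25y³ = -12. For fixed y, x³ = 25·y³ − 12, so a solution requires the RHS to be a perfect cube.
Strategy: iterate y from -50 to 50, compute RHS = 25·y³ − 12, and check whether it is a (positive or negative) perfect cube.
Check small values of y:
  y = 0: RHS = -12 is not a perfect cube.
  y = 1: RHS = 13 is not a perfect cube.
  y = -1: RHS = -37 is not a perfect cube.
  y = 2: RHS = 188 is not a perfect cube.
  y = -2: RHS = -212 is not a perfect cube.
  y = 3: RHS = 663 is not a perfect cube.
  y = -3: RHS = -687 is not a perfect cube.
Continuing the search up to |y| = 50 finds no solutions either.
No (x, y) in the scanned range satisfies the equation.

No integer solutions with |y| ≤ 50.


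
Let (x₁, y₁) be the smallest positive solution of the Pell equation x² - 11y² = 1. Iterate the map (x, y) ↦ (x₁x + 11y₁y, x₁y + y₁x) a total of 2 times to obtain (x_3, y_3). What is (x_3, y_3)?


Step 1: Find the fundamental solution (x₁, y₁) of x² - 11y² = 1.
  Expand √11 as a continued fraction. a₀ = ⌊√11⌋ = 3; iterate m_{k+1} = d_k·a_k − m_k, d_{k+1} = (11 − m_{k+1}²)/d_k, a_{k+1} = ⌊(a₀ + m_{k+1})/d_{k+1}⌋ (starting m₀ = 0, d₀ = 1), with convergents p_k = a_k·p_{k-1} + p_{k-2}, q_k = a_k·q_{k-1} + q_{k-2} (p₋₁ = 1, q₋₁ = 0):
  k = 0: a₀ = 3; p₀/q₀ = 3/1; p₀² − 11·q₀² = 9 − 11 = -2.
  k = 1: m = 3, d = 2, a = ⌊(3 + 3)/2⌋ = 3; p/q = (3·3 + 1)/(3·1 + 0) = 10/3; p² − 11·q² = 100 − 99 = 1.
  The first convergent with p² − 11·q² = 1 gives the fundamental solution (x₁, y₁) = (10, 3).
Step 2: Apply the recurrence (x_{n+1}, y_{n+1}) = (x₁x_n + 11y₁y_n, x₁y_n + y₁x_n) repeatedly.
  From (x_1, y_1) = (10, 3): x_2 = 10·10 + 11·3·3 = 199; y_2 = 10·3 + 3·10 = 60.
  From (x_2, y_2) = (199, 60): x_3 = 10·199 + 11·3·60 = 3970; y_3 = 10·60 + 3·199 = 1197.
Step 3: Verify x_3² - 11·y_3² = 15760900 - 15760899 = 1 (should be 1). ✓

(x_1, y_1) = (10, 3); (x_3, y_3) = (3970, 1197).


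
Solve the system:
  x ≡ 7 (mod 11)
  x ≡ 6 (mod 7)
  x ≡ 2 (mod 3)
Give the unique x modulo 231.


Moduli 11, 7, 3 are pairwise coprime; by CRT there is a unique solution modulo M = 11 · 7 · 3 = 231.
Solve pairwise, accumulating the modulus:
  Start with x ≡ 7 (mod 11).
  Combine with x ≡ 6 (mod 7): since gcd(11, 7) = 1, we get a unique residue mod 77.
    Write x = 7 + 11·t and substitute into x ≡ 6 (mod 7): 11·t ≡ 6 − 7 = -1 (mod 7).
    Reduce coefficients mod 7: 4·t ≡ 6 (mod 7).
    The inverse of 4 mod 7 is 2 (since 4·2 = 8 = 1·7 + 1), so t ≡ 2·6 = 12 ≡ 5 (mod 7).
    Then x = 7 + 11·5 = 62, valid modulo lcm(11, 7) = 77: x ≡ 62 (mod 77).
  Combine with x ≡ 2 (mod 3): since gcd(77, 3) = 1, we get a unique residue mod 231.
    Write x = 62 + 77·t and substitute into x ≡ 2 (mod 3): 77·t ≡ 2 − 62 = -60 (mod 3).
    Reduce coefficients mod 3: 2·t ≡ 0 (mod 3).
    The inverse of 2 mod 3 is 2 (since 2·2 = 4 = 1·3 + 1), so t ≡ 2·0 = 0 ≡ 0 (mod 3).
    Then x = 62 + 77·0 = 62, valid modulo lcm(77, 3) = 231: x ≡ 62 (mod 231).
Verify: 62 mod 11 = 7 ✓, 62 mod 7 = 6 ✓, 62 mod 3 = 2 ✓.

x ≡ 62 (mod 231).


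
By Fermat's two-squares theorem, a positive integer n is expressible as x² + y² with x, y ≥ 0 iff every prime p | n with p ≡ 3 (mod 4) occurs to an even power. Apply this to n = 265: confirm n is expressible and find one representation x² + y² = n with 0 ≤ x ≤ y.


Step 1: Factor n = 265 = 5 · 53.
Step 2: Check the mod-4 condition on each prime factor: 5 ≡ 1 (mod 4), exponent 1; 53 ≡ 1 (mod 4), exponent 1.
All primes ≡ 3 (mod 4) appear to even exponent (or don't appear), so by the two-squares theorem n IS expressible as a sum of two squares.
Step 3: Build a representation. Here n = 5 · 53 is a product of primes ≡ 1 (mod 4). Each prime p ≡ 1 (mod 4) is itself a sum of two squares; find a² by testing p − a² for a perfect square:
  5: 5 − 1² = 4 = 2² ⇒ 5 = 1² + 2².
  53: 53 − 1² = 52, 53 − 2² = 49 = 7² ⇒ 53 = 2² + 7².
  Combine using the Brahmagupta–Fibonacci identity (a² + b²)(c² + d²) = (ac − bd)² + (ad + bc)² = (ac + bd)² + (ad − bc)²:
  5 · 53 = 265: from (1² + 2²)(2² + 7²), take (1·2 − 2·7, 1·7 + 2·2) = (2 − 14, 7 + 4) = (-12, 11); dropping signs (only squares matter) gives (12, 11); check 12² + 11² = 144 + 121 = 265 ✓.
Step 4: Order so x ≤ y and verify: 11² + 12² = 121 + 144 = 265 = n. ✓

n = 265 = 11² + 12² (one valid representation with x ≤ y).


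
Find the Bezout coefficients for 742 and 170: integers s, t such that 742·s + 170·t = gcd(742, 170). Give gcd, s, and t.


Euclidean algorithm on (742, 170) — divide until remainder is 0:
  742 = 4 · 170 + 62
  170 = 2 · 62 + 46
  62 = 1 · 46 + 16
  46 = 2 · 16 + 14
  16 = 1 · 14 + 2
  14 = 7 · 2 + 0
gcd(742, 170) = 2.
Track Bezout coefficients alongside the remainders: start with r₀ = 742 = a·1 + b·0 (s = 1, t = 0) and r₁ = 170 = a·0 + b·1 (s = 0, t = 1); each new remainder r_{k+1} = r_{k-1} − q_k·r_k inherits s_{k+1} = s_{k-1} − q_k·s_k, t_{k+1} = t_{k-1} − q_k·t_k, so r_k = a·s_k + b·t_k at every step:
  q = 4: r = 62, s = 1 − 4·0 = 1, t = 0 − 4·1 = -4  (check: 742·1 + 170·(-4) = 62)
  q = 2: r = 46, s = 0 − 2·1 = -2, t = 1 − 2·(-4) = 9  (check: 742·(-2) + 170·9 = 46)
  q = 1: r = 16, s = 1 − 1·(-2) = 3, t = -4 − 1·9 = -13  (check: 742·3 + 170·(-13) = 16)
  q = 2: r = 14, s = -2 − 2·3 = -8, t = 9 − 2·(-13) = 35  (check: 742·(-8) + 170·35 = 14)
  q = 1: r = 2, s = 3 − 1·(-8) = 11, t = -13 − 1·35 = -48  (check: 742·11 + 170·(-48) = 2)
The row with r = 2 (the gcd) gives the Bezout coefficients s = 11, t = -48.
Result: 742 · (11) + 170 · (-48) = 2.

gcd(742, 170) = 2; s = 11, t = -48 (check: 742·11 + 170·(-48) = 2).


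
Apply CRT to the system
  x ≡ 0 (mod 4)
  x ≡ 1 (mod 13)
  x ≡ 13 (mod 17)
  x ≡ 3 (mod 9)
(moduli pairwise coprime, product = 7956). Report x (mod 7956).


Product of moduli M = 4 · 13 · 17 · 9 = 7956.
Merge one congruence at a time:
  Start: x ≡ 0 (mod 4).
  Combine with x ≡ 1 (mod 13); new modulus lcm = 52.
    Write x = 0 + 4·t and substitute into x ≡ 1 (mod 13): 4·t ≡ 1 − 0 = 1 (mod 13).
    The inverse of 4 mod 13 is 10 (since 4·10 = 40 = 3·13 + 1), so t ≡ 10·1 = 10 ≡ 10 (mod 13).
    Then x = 0 + 4·10 = 40, valid modulo lcm(4, 13) = 52: x ≡ 40 (mod 52).
  Combine with x ≡ 13 (mod 17); new modulus lcm = 884.
    Write x = 40 + 52·t and substitute into x ≡ 13 (mod 17): 52·t ≡ 13 − 40 = -27 (mod 17).
    Reduce coefficients mod 17: 1·t ≡ 7 (mod 17).
    So t ≡ 7 (mod 17).
    Then x = 40 + 52·7 = 404, valid modulo lcm(52, 17) = 884: x ≡ 404 (mod 884).
  Combine with x ≡ 3 (mod 9); new modulus lcm = 7956.
    Write x = 404 + 884·t and substitute into x ≡ 3 (mod 9): 884·t ≡ 3 − 404 = -401 (mod 9).
    Reduce coefficients mod 9: 2·t ≡ 4 (mod 9).
    The inverse of 2 mod 9 is 5 (since 2·5 = 10 = 1·9 + 1), so t ≡ 5·4 = 20 ≡ 2 (mod 9).
    Then x = 404 + 884·2 = 2172, valid modulo lcm(884, 9) = 7956: x ≡ 2172 (mod 7956).
Verify against each original: 2172 mod 4 = 0, 2172 mod 13 = 1, 2172 mod 17 = 13, 2172 mod 9 = 3.

x ≡ 2172 (mod 7956).


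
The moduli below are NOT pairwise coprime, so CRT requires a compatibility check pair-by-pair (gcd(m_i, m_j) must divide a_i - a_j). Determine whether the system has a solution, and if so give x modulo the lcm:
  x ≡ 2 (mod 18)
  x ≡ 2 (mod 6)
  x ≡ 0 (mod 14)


Moduli 18, 6, 14 are not pairwise coprime, so CRT works modulo lcm(m_i) when all pairwise compatibility conditions hold.
Pairwise compatibility: gcd(m_i, m_j) must divide a_i - a_j for every pair.
Merge one congruence at a time:
  Start: x ≡ 2 (mod 18).
  Combine with x ≡ 2 (mod 6): gcd(18, 6) = 6; 2 - 2 = 0, which IS divisible by 6, so compatible.
    Write x = 2 + 18·t and substitute into x ≡ 2 (mod 6): 18·t ≡ 2 − 2 = 0 (mod 6).
    Divide the congruence (and modulus) by g = 6: 3·t ≡ 0 (mod 1).
    Modulo 1 every t works; take t = 0.
    Then x = 2 + 18·0 = 2, valid modulo lcm(18, 6) = 18: x ≡ 2 (mod 18).
  Combine with x ≡ 0 (mod 14): gcd(18, 14) = 2; 0 - 2 = -2, which IS divisible by 2, so compatible.
    Write x = 2 + 18·t and substitute into x ≡ 0 (mod 14): 18·t ≡ 0 − 2 = -2 (mod 14).
    Divide the congruence (and modulus) by g = 2: 9·t ≡ -1 (mod 7).
    Reduce coefficients mod 7: 2·t ≡ 6 (mod 7).
    The inverse of 2 mod 7 is 4 (since 2·4 = 8 = 1·7 + 1), so t ≡ 4·6 = 24 ≡ 3 (mod 7).
    Then x = 2 + 18·3 = 56, valid modulo lcm(18, 14) = 126: x ≡ 56 (mod 126).
Verify: 56 mod 18 = 2, 56 mod 6 = 2, 56 mod 14 = 0.

x ≡ 56 (mod 126).


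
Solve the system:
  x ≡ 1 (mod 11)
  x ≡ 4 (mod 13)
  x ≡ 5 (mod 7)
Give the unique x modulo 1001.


Moduli 11, 13, 7 are pairwise coprime; by CRT there is a unique solution modulo M = 11 · 13 · 7 = 1001.
Solve pairwise, accumulating the modulus:
  Start with x ≡ 1 (mod 11).
  Combine with x ≡ 4 (mod 13): since gcd(11, 13) = 1, we get a unique residue mod 143.
    Write x = 1 + 11·t and substitute into x ≡ 4 (mod 13): 11·t ≡ 4 − 1 = 3 (mod 13).
    The inverse of 11 mod 13 is 6 (since 11·6 = 66 = 5·13 + 1), so t ≡ 6·3 = 18 ≡ 5 (mod 13).
    Then x = 1 + 11·5 = 56, valid modulo lcm(11, 13) = 143: x ≡ 56 (mod 143).
  Combine with x ≡ 5 (mod 7): since gcd(143, 7) = 1, we get a unique residue mod 1001.
    Write x = 56 + 143·t and substitute into x ≡ 5 (mod 7): 143·t ≡ 5 − 56 = -51 (mod 7).
    Reduce coefficients mod 7: 3·t ≡ 5 (mod 7).
    The inverse of 3 mod 7 is 5 (since 3·5 = 15 = 2·7 + 1), so t ≡ 5·5 = 25 ≡ 4 (mod 7).
    Then x = 56 + 143·4 = 628, valid modulo lcm(143, 7) = 1001: x ≡ 628 (mod 1001).
Verify: 628 mod 11 = 1 ✓, 628 mod 13 = 4 ✓, 628 mod 7 = 5 ✓.

x ≡ 628 (mod 1001).


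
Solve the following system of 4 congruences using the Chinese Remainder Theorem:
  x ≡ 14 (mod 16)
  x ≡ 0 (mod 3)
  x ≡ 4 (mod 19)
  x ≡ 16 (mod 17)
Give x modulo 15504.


Product of moduli M = 16 · 3 · 19 · 17 = 15504.
Merge one congruence at a time:
  Start: x ≡ 14 (mod 16).
  Combine with x ≡ 0 (mod 3); new modulus lcm = 48.
    Write x = 14 + 16·t and substitute into x ≡ 0 (mod 3): 16·t ≡ 0 − 14 = -14 (mod 3).
    Reduce coefficients mod 3: 1·t ≡ 1 (mod 3).
    So t ≡ 1 (mod 3).
    Then x = 14 + 16·1 = 30, valid modulo lcm(16, 3) = 48: x ≡ 30 (mod 48).
  Combine with x ≡ 4 (mod 19); new modulus lcm = 912.
    Write x = 30 + 48·t and substitute into x ≡ 4 (mod 19): 48·t ≡ 4 − 30 = -26 (mod 19).
    Reduce coefficients mod 19: 10·t ≡ 12 (mod 19).
    The inverse of 10 mod 19 is 2 (since 10·2 = 20 = 1·19 + 1), so t ≡ 2·12 = 24 ≡ 5 (mod 19).
    Then x = 30 + 48·5 = 270, valid modulo lcm(48, 19) = 912: x ≡ 270 (mod 912).
  Combine with x ≡ 16 (mod 17); new modulus lcm = 15504.
    Write x = 270 + 912·t and substitute into x ≡ 16 (mod 17): 912·t ≡ 16 − 270 = -254 (mod 17).
    Reduce coefficients mod 17: 11·t ≡ 1 (mod 17).
    The inverse of 11 mod 17 is 14 (since 11·14 = 154 = 9·17 + 1), so t ≡ 14·1 = 14 ≡ 14 (mod 17).
    Then x = 270 + 912·14 = 13038, valid modulo lcm(912, 17) = 15504: x ≡ 13038 (mod 15504).
Verify against each original: 13038 mod 16 = 14, 13038 mod 3 = 0, 13038 mod 19 = 4, 13038 mod 17 = 16.

x ≡ 13038 (mod 15504).


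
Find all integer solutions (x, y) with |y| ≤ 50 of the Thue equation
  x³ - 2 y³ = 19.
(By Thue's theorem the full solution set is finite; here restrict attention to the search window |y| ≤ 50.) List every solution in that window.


The equation is x³ - 2y³ = 19. For fixed y, x³ = 2·y³ + 19, so a solution requires the RHS to be a perfect cube.
Strategy: iterate y from -50 to 50, compute RHS = 2·y³ + 19, and check whether it is a (positive or negative) perfect cube.
Check small values of y:
  y = 0: RHS = 19 is not a perfect cube.
  y = 1: RHS = 21 is not a perfect cube.
  y = -1: RHS = 17 is not a perfect cube.
  y = 2: RHS = 35 is not a perfect cube.
  y = -2: RHS = 3 is not a perfect cube.
  y = 3: RHS = 73 is not a perfect cube.
  y = -3: RHS = -35 is not a perfect cube.
Continuing the search up to |y| = 50 finds no solutions either.
No (x, y) in the scanned range satisfies the equation.

No integer solutions with |y| ≤ 50.


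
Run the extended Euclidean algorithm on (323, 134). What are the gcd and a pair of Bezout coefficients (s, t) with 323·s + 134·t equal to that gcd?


Euclidean algorithm on (323, 134) — divide until remainder is 0:
  323 = 2 · 134 + 55
  134 = 2 · 55 + 24
  55 = 2 · 24 + 7
  24 = 3 · 7 + 3
  7 = 2 · 3 + 1
  3 = 3 · 1 + 0
gcd(323, 134) = 1.
Track Bezout coefficients alongside the remainders: start with r₀ = 323 = a·1 + b·0 (s = 1, t = 0) and r₁ = 134 = a·0 + b·1 (s = 0, t = 1); each new remainder r_{k+1} = r_{k-1} − q_k·r_k inherits s_{k+1} = s_{k-1} − q_k·s_k, t_{k+1} = t_{k-1} − q_k·t_k, so r_k = a·s_k + b·t_k at every step:
  q = 2: r = 55, s = 1 − 2·0 = 1, t = 0 − 2·1 = -2  (check: 323·1 + 134·(-2) = 55)
  q = 2: r = 24, s = 0 − 2·1 = -2, t = 1 − 2·(-2) = 5  (check: 323·(-2) + 134·5 = 24)
  q = 2: r = 7, s = 1 − 2·(-2) = 5, t = -2 − 2·5 = -12  (check: 323·5 + 134·(-12) = 7)
  q = 3: r = 3, s = -2 − 3·5 = -17, t = 5 − 3·(-12) = 41  (check: 323·(-17) + 134·41 = 3)
  q = 2: r = 1, s = 5 − 2·(-17) = 39, t = -12 − 2·41 = -94  (check: 323·39 + 134·(-94) = 1)
The row with r = 1 (the gcd) gives the Bezout coefficients s = 39, t = -94.
Result: 323 · (39) + 134 · (-94) = 1.

gcd(323, 134) = 1; s = 39, t = -94 (check: 323·39 + 134·(-94) = 1).


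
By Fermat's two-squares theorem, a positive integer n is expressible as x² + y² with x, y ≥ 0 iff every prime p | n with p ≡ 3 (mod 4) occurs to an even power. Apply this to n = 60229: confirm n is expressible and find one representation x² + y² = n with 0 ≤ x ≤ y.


Step 1: Factor n = 60229 = 13 · 41 · 113.
Step 2: Check the mod-4 condition on each prime factor: 13 ≡ 1 (mod 4), exponent 1; 41 ≡ 1 (mod 4), exponent 1; 113 ≡ 1 (mod 4), exponent 1.
All primes ≡ 3 (mod 4) appear to even exponent (or don't appear), so by the two-squares theorem n IS expressible as a sum of two squares.
Step 3: Build a representation. Here n = 13 · 41 · 113 is a product of primes ≡ 1 (mod 4). Each prime p ≡ 1 (mod 4) is itself a sum of two squares; find a² by testing p − a² for a perfect square:
  13: 13 − 1² = 12, 13 − 2² = 9 = 3² ⇒ 13 = 2² + 3².
  41: 41 − 1² = 40, 41 − 2² = 37, 41 − 3² = 32, 41 − 4² = 25 = 5² ⇒ 41 = 4² + 5².
  113: 113 − 1² = 112, 113 − 2² = 109, 113 − 3² = 104, 113 − 4² = 97, 113 − 5² = 88, 113 − 6² = 77, 113 − 7² = 64 = 8² ⇒ 113 = 7² + 8².
  Combine using the Brahmagupta–Fibonacci identity (a² + b²)(c² + d²) = (ac − bd)² + (ad + bc)² = (ac + bd)² + (ad − bc)²:
  13 · 41 = 533: from (2² + 3²)(4² + 5²), take (2·4 − 3·5, 2·5 + 3·4) = (8 − 15, 10 + 12) = (-7, 22); dropping signs (only squares matter) gives (7, 22); check 7² + 22² = 49 + 484 = 533 ✓.
  533 · 113 = 60229: from (7² + 22²)(7² + 8²), take (7·7 − 22·8, 7·8 + 22·7) = (49 − 176, 56 + 154) = (-127, 210); dropping signs (only squares matter) gives (127, 210); check 127² + 210² = 16129 + 44100 = 60229 ✓.
Step 4: Order so x ≤ y and verify: 127² + 210² = 16129 + 44100 = 60229 = n. ✓

n = 60229 = 127² + 210² (one valid representation with x ≤ y).


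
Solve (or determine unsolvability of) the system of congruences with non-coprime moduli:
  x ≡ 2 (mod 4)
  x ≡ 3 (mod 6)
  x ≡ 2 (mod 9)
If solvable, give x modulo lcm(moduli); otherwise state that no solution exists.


Moduli 4, 6, 9 are not pairwise coprime, so CRT works modulo lcm(m_i) when all pairwise compatibility conditions hold.
Pairwise compatibility: gcd(m_i, m_j) must divide a_i - a_j for every pair.
Merge one congruence at a time:
  Start: x ≡ 2 (mod 4).
  Combine with x ≡ 3 (mod 6): gcd(4, 6) = 2, and 3 - 2 = 1 is NOT divisible by 2.
    ⇒ system is inconsistent (no integer solution).

No solution (the system is inconsistent).


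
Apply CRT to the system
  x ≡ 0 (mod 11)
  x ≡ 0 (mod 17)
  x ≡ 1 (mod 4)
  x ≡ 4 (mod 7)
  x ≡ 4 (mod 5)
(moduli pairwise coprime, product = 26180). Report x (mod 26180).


Product of moduli M = 11 · 17 · 4 · 7 · 5 = 26180.
Merge one congruence at a time:
  Start: x ≡ 0 (mod 11).
  Combine with x ≡ 0 (mod 17); new modulus lcm = 187.
    Write x = 0 + 11·t and substitute into x ≡ 0 (mod 17): 11·t ≡ 0 − 0 = 0 (mod 17).
    The inverse of 11 mod 17 is 14 (since 11·14 = 154 = 9·17 + 1), so t ≡ 14·0 = 0 ≡ 0 (mod 17).
    Then x = 0 + 11·0 = 0, valid modulo lcm(11, 17) = 187: x ≡ 0 (mod 187).
  Combine with x ≡ 1 (mod 4); new modulus lcm = 748.
    Write x = 0 + 187·t and substitute into x ≡ 1 (mod 4): 187·t ≡ 1 − 0 = 1 (mod 4).
    Reduce coefficients mod 4: 3·t ≡ 1 (mod 4).
    The inverse of 3 mod 4 is 3 (since 3·3 = 9 = 2·4 + 1), so t ≡ 3·1 = 3 ≡ 3 (mod 4).
    Then x = 0 + 187·3 = 561, valid modulo lcm(187, 4) = 748: x ≡ 561 (mod 748).
  Combine with x ≡ 4 (mod 7); new modulus lcm = 5236.
    Write x = 561 + 748·t and substitute into x ≡ 4 (mod 7): 748·t ≡ 4 − 561 = -557 (mod 7).
    Reduce coefficients mod 7: 6·t ≡ 3 (mod 7).
    The inverse of 6 mod 7 is 6 (since 6·6 = 36 = 5·7 + 1), so t ≡ 6·3 = 18 ≡ 4 (mod 7).
    Then x = 561 + 748·4 = 3553, valid modulo lcm(748, 7) = 5236: x ≡ 3553 (mod 5236).
  Combine with x ≡ 4 (mod 5); new modulus lcm = 26180.
    Write x = 3553 + 5236·t and substitute into x ≡ 4 (mod 5): 5236·t ≡ 4 − 3553 = -3549 (mod 5).
    Reduce coefficients mod 5: 1·t ≡ 1 (mod 5).
    So t ≡ 1 (mod 5).
    Then x = 3553 + 5236·1 = 8789, valid modulo lcm(5236, 5) = 26180: x ≡ 8789 (mod 26180).
Verify against each original: 8789 mod 11 = 0, 8789 mod 17 = 0, 8789 mod 4 = 1, 8789 mod 7 = 4, 8789 mod 5 = 4.

x ≡ 8789 (mod 26180).


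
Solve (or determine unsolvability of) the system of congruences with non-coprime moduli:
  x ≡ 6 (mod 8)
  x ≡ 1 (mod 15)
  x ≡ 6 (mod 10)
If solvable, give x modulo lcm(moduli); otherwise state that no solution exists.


Moduli 8, 15, 10 are not pairwise coprime, so CRT works modulo lcm(m_i) when all pairwise compatibility conditions hold.
Pairwise compatibility: gcd(m_i, m_j) must divide a_i - a_j for every pair.
Merge one congruence at a time:
  Start: x ≡ 6 (mod 8).
  Combine with x ≡ 1 (mod 15): gcd(8, 15) = 1; 1 - 6 = -5, which IS divisible by 1, so compatible.
    Write x = 6 + 8·t and substitute into x ≡ 1 (mod 15): 8·t ≡ 1 − 6 = -5 (mod 15).
    Reduce coefficients mod 15: 8·t ≡ 10 (mod 15).
    The inverse of 8 mod 15 is 2 (since 8·2 = 16 = 1·15 + 1), so t ≡ 2·10 = 20 ≡ 5 (mod 15).
    Then x = 6 + 8·5 = 46, valid modulo lcm(8, 15) = 120: x ≡ 46 (mod 120).
  Combine with x ≡ 6 (mod 10): gcd(120, 10) = 10; 6 - 46 = -40, which IS divisible by 10, so compatible.
    Write x = 46 + 120·t and substitute into x ≡ 6 (mod 10): 120·t ≡ 6 − 46 = -40 (mod 10).
    Divide the congruence (and modulus) by g = 10: 12·t ≡ -4 (mod 1).
    Modulo 1 every t works; take t = 0.
    Then x = 46 + 120·0 = 46, valid modulo lcm(120, 10) = 120: x ≡ 46 (mod 120).
Verify: 46 mod 8 = 6, 46 mod 15 = 1, 46 mod 10 = 6.

x ≡ 46 (mod 120).
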